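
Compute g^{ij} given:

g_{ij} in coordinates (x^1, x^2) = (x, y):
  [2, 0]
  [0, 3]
The metric is diagonal, so g^{ij} is diagonal with entries 1/g_{ii}: diag(1/2, 1/3).
g^{ij}:
  [1/2, 0]
  [0, 1/3]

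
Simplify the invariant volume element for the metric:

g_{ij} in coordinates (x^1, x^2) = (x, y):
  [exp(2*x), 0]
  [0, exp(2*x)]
det(g) = exp(4*x)
√|det(g)| = exp(2*x)
Volume element: dV = exp(2*x) dx dy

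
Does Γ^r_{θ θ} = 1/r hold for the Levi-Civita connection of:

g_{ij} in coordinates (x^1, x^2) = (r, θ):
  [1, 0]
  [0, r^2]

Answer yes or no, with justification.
Γ^r_{θ θ} = (1/2) g^{rr} (∂_θ g_{rθ} + ∂_θ g_{rθ} - ∂_r g_{θθ}) = (1/2)(1)((0) + (0) - (2*r)) = -r
This differs from the proposed value 1/r.
No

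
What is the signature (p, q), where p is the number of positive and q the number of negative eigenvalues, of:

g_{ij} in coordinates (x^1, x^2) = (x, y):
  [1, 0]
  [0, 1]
The metric is diagonal, so its eigenvalues are the diagonal entries: 1, 1 (at a generic point, where coordinate-dependent entries are positive).
2 positive, 0 negative.
(2, 0) - Riemannian (positive definite)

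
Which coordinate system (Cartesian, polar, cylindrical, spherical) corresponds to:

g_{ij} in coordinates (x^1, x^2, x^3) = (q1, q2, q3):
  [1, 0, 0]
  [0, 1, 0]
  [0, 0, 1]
All components are constant and the metric is the identity, i.e. orthonormal rectilinear coordinates.
Cartesian (3D) coordinates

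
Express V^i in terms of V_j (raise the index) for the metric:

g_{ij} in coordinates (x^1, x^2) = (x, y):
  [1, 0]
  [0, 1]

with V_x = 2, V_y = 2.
Inverse metric (diagonal): g^{xx} = 1, g^{yy} = 1
V^i = g^{ij} V_j:
V^x = (1)(2) + (0)(2) = 2
V^y = (0)(2) + (1)(2) = 2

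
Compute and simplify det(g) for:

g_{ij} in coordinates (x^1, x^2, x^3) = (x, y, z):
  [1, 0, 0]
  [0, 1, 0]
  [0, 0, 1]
Diagonal metric: det(g) = g_{11}·g_{22}·g_{33}
= (1)·(1)·(1)
det(g) = 1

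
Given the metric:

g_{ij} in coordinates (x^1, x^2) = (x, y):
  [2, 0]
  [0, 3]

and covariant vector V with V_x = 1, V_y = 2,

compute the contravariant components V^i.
Inverse metric (diagonal): g^{xx} = 1/2, g^{yy} = 1/3
V^i = g^{ij} V_j:
V^x = (1/2)(1) + (0)(2) = 1/2
V^y = (0)(1) + (1/3)(2) = 2/3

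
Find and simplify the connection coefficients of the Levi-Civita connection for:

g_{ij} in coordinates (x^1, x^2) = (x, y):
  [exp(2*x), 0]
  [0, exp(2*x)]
Using Γ^k_{ij} = (1/2) g^{km} (∂_i g_{mj} + ∂_j g_{mi} - ∂_m g_{ij}); the metric is diagonal, so only the m = k term contributes.
Non-zero symbols (using the symmetry Γ^k_{ij} = Γ^k_{ji}):
Γ^x_{x x} = (1/2) g^{xx} (∂_x g_{xx} + ∂_x g_{xx} - ∂_x g_{xx}) = (1/2)(exp(-2*x))((2*exp(2*x)) + (2*exp(2*x)) - (2*exp(2*x))) = 1
Γ^x_{y y} = (1/2) g^{xx} (∂_y g_{xy} + ∂_y g_{xy} - ∂_x g_{yy}) = (1/2)(exp(-2*x))((0) + (0) - (2*exp(2*x))) = -1
Γ^y_{x y} = (1/2) g^{yy} (∂_x g_{yy} + ∂_y g_{yx} - ∂_y g_{xy}) = (1/2)(exp(-2*x))((2*exp(2*x)) + (0) - (0)) = 1
All other Christoffel symbols are zero.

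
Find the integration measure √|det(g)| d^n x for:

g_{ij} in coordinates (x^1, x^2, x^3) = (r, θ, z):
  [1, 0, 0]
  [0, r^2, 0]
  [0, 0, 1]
det(g) = r^2
√|det(g)| = r
Volume element: dV = r dr dθ dz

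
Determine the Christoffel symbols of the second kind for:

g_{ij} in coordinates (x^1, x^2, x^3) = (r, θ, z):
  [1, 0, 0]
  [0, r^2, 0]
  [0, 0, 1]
Using Γ^k_{ij} = (1/2) g^{km} (∂_i g_{mj} + ∂_j g_{mi} - ∂_m g_{ij}); the metric is diagonal, so only the m = k term contributes.
Non-zero symbols (using the symmetry Γ^k_{ij} = Γ^k_{ji}):
Γ^r_{θ θ} = (1/2) g^{rr} (∂_θ g_{rθ} + ∂_θ g_{rθ} - ∂_r g_{θθ}) = (1/2)(1)((0) + (0) - (2*r)) = -r
Γ^θ_{r θ} = (1/2) g^{θθ} (∂_r g_{θθ} + ∂_θ g_{θr} - ∂_θ g_{rθ}) = (1/2)(1/r^2)((2*r) + (0) - (0)) = 1/r
All other Christoffel symbols are zero.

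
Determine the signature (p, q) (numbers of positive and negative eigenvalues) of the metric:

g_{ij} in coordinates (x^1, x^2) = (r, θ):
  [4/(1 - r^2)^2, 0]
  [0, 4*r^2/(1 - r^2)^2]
The metric is diagonal, so its eigenvalues are the diagonal entries: 4/(1 - r^2)^2, 4*r^2/(1 - r^2)^2 (at a generic point, where coordinate-dependent entries are positive).
2 positive, 0 negative.
(2, 0) - Riemannian (positive definite)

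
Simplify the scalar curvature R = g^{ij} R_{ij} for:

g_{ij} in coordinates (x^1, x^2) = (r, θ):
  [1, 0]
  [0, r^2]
Non-zero Christoffel symbols (Γ^k_{ij} = Γ^k_{ji}):
Γ^r_{θ θ} = -r
Γ^θ_{r θ} = 1/r
Ricci tensor (R_{ij} = R^k_{ikj}): R_{rr} = 0, R_{rθ} = 0, R_{θθ} = 0
Inverse metric: g^{rr} = 1, g^{θθ} = 1/r^2
R = g^{ij} R_{ij} = (1)(0) + (1/r^2)(0) = 0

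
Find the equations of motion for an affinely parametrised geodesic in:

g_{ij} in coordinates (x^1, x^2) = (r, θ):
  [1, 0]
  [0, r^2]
Geodesic equation: d^2x^k/dλ^2 + Γ^k_{ij} (dx^i/dλ)(dx^j/dλ) = 0.
Non-zero Christoffel symbols:
Γ^r_{θ θ} = -r
Γ^θ_{r θ} = 1/r
Substituting (the symmetric pair Γ^k_{ij}, Γ^k_{ji} combines into a factor 2):
d^2r/dλ^2 - r (dθ/dλ)^2 = 0
d^2θ/dλ^2 + (2/r) (dr/dλ)(dθ/dλ) = 0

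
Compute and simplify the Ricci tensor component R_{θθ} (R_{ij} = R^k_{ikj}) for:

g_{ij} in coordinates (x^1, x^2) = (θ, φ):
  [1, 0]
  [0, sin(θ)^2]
Non-zero Christoffel symbols (Γ^k_{ij} = Γ^k_{ji}):
Γ^θ_{φ φ} = -sin(2*θ)/2
Γ^φ_{θ φ} = 1/tan(θ)
R^θ_{θ θ θ} = 0 (a repeated index in an antisymmetric pair)
R^φ_{θ φ θ} = ∂_φ Γ^φ_{θ θ} - ∂_θ Γ^φ_{θ φ} + Γ^φ_{φ m} Γ^m_{θ θ} - Γ^φ_{θ m} Γ^m_{θ φ}
  = (0) - (-1/sin(θ)^2) + (0) - (1/tan(θ)^2) = 1
R_{θθ} = R^θ_{θ θ θ} + R^φ_{θ φ θ} = (0) + (1) = 1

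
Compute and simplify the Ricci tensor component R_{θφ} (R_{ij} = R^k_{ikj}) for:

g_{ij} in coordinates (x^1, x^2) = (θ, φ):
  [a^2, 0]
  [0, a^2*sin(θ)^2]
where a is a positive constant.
Non-zero Christoffel symbols (Γ^k_{ij} = Γ^k_{ji}):
Γ^θ_{φ φ} = -sin(2*θ)/2
Γ^φ_{θ φ} = 1/tan(θ)
R^θ_{θ θ φ} = 0 (a repeated index in an antisymmetric pair)
R^φ_{θ φ φ} = 0 (a repeated index in an antisymmetric pair)
R_{θφ} = R^θ_{θ θ φ} + R^φ_{θ φ φ} = (0) + (0) = 0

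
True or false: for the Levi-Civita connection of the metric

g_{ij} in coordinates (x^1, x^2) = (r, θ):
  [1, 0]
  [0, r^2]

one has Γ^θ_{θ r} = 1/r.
Γ^θ_{θ r} = (1/2) g^{θθ} (∂_θ g_{θr} + ∂_r g_{θθ} - ∂_θ g_{θr}) = (1/2)(1/r^2)((0) + (2*r) - (0)) = 1/r
This equals the proposed value 1/r.
True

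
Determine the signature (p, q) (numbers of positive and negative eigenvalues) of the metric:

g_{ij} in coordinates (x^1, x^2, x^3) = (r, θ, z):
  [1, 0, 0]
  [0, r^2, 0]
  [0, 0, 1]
The metric is diagonal, so its eigenvalues are the diagonal entries: 1, r^2, 1 (at a generic point, where coordinate-dependent entries are positive).
3 positive, 0 negative.
(3, 0) - Riemannian (positive definite)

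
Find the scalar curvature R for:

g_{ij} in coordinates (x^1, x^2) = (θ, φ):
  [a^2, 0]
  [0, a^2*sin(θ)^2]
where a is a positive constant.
Non-zero Christoffel symbols (Γ^k_{ij} = Γ^k_{ji}):
Γ^θ_{φ φ} = -sin(2*θ)/2
Γ^φ_{θ φ} = 1/tan(θ)
Ricci tensor (R_{ij} = R^k_{ikj}): R_{θθ} = 1, R_{θφ} = 0, R_{φφ} = sin(θ)^2
Inverse metric: g^{θθ} = 1/a^2, g^{φφ} = 1/(a^2*sin(θ)^2)
R = g^{ij} R_{ij} = (1/a^2)(1) + (1/(a^2*sin(θ)^2))(sin(θ)^2) = 2/a^2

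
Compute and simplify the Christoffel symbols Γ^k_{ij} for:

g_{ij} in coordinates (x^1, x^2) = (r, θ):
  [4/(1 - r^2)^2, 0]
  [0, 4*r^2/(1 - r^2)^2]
Using Γ^k_{ij} = (1/2) g^{km} (∂_i g_{mj} + ∂_j g_{mi} - ∂_m g_{ij}); the metric is diagonal, so only the m = k term contributes.
Non-zero symbols (using the symmetry Γ^k_{ij} = Γ^k_{ji}):
Γ^r_{r r} = (1/2) g^{rr} (∂_r g_{rr} + ∂_r g_{rr} - ∂_r g_{rr}) = (1/2)((1 - r^2)^2/4)((16*r/(1 - r^2)^3) + (16*r/(1 - r^2)^3) - (16*r/(1 - r^2)^3)) = 2*r/(1 - r^2)
Γ^r_{θ θ} = (1/2) g^{rr} (∂_θ g_{rθ} + ∂_θ g_{rθ} - ∂_r g_{θθ}) = (1/2)((1 - r^2)^2/4)((0) + (0) - (-8*(r^3 + r)/(r^2 - 1)^3)) = (r^3 + r)/(r^2 - 1)
Γ^θ_{r θ} = (1/2) g^{θθ} (∂_r g_{θθ} + ∂_θ g_{θr} - ∂_θ g_{rθ}) = (1/2)((1 - r^2)^2/(4*r^2))((-8*(r^3 + r)/(r^2 - 1)^3) + (0) - (0)) = (-r^2 - 1)/(r^3 - r)
All other Christoffel symbols are zero.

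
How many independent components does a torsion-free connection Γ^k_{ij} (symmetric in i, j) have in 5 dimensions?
Γ^k_{ij} has n choices for the upper index and n(n+1)/2 independent symmetric lower index pairs.
Total = 5 × 5×6/2 = 5 × 15 = 75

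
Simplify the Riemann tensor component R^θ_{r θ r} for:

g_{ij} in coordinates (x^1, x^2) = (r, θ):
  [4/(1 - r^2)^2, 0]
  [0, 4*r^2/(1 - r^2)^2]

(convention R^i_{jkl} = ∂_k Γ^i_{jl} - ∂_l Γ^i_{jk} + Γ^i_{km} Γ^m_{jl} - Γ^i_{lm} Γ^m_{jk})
Non-zero Christoffel symbols (Γ^k_{ij} = Γ^k_{ji}):
Γ^r_{r r} = 2*r/(1 - r^2)
Γ^r_{θ θ} = (r^3 + r)/(r^2 - 1)
Γ^θ_{r θ} = (-r^2 - 1)/(r^3 - r)
R^θ_{r θ r} = ∂_θ Γ^θ_{r r} - ∂_r Γ^θ_{r θ} + Γ^θ_{θ m} Γ^m_{r r} - Γ^θ_{r m} Γ^m_{r θ}
  = (0) - ((r^4 + 4*r^2 - 1)/(r^3 - r)^2) + (2*(r^2 + 1)/(r^2 - 1)^2) - ((r^2 + 1)^2/(r^3 - r)^2) = -4/(r^2 - 1)^2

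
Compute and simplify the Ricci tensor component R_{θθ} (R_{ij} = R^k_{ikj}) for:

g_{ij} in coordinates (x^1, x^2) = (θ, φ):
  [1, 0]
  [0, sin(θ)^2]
Non-zero Christoffel symbols (Γ^k_{ij} = Γ^k_{ji}):
Γ^θ_{φ φ} = -sin(2*θ)/2
Γ^φ_{θ φ} = 1/tan(θ)
R^θ_{θ θ θ} = 0 (a repeated index in an antisymmetric pair)
R^φ_{θ φ θ} = ∂_φ Γ^φ_{θ θ} - ∂_θ Γ^φ_{θ φ} + Γ^φ_{φ m} Γ^m_{θ θ} - Γ^φ_{θ m} Γ^m_{θ φ}
  = (0) - (-1/sin(θ)^2) + (0) - (1/tan(θ)^2) = 1
R_{θθ} = R^θ_{θ θ θ} + R^φ_{θ φ θ} = (0) + (1) = 1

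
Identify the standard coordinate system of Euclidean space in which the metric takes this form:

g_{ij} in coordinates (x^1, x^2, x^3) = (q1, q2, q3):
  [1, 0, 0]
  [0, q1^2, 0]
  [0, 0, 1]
The line element ds^2 = dq1^2 + q1^2 dq2^2 + dq3^2 is dr^2 + r^2 dθ^2 + dz^2 with q1 = r, q2 = θ, q3 = z.
cylindrical coordinates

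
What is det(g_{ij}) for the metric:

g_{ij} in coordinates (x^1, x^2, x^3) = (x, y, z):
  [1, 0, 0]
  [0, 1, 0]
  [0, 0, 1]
Diagonal metric: det(g) = g_{11}·g_{22}·g_{33}
= (1)·(1)·(1)
det(g) = 1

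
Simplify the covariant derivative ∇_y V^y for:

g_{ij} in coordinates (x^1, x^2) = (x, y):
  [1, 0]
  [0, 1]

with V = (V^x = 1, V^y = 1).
All Christoffel symbols are zero.
∇_y V^y = ∂_y V^y + Γ^y_{y j} V^j
  = (0) + (0)(1) + (0)(1)
  = 0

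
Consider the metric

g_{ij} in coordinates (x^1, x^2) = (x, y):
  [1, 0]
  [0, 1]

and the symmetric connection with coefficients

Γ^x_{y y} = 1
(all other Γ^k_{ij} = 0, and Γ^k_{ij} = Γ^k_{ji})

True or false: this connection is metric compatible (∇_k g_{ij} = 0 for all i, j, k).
Using ∇_k g_{ij} = ∂_k g_{ij} - Γ^m_{ki} g_{mj} - Γ^m_{kj} g_{im}:
∇_y g_{xy} = (0) - (0) - (1) = -1 ≠ 0
So the connection is not metric compatible (it is not the Levi-Civita connection).
False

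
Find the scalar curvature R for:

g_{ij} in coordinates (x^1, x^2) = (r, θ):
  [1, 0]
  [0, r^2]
Non-zero Christoffel symbols (Γ^k_{ij} = Γ^k_{ji}):
Γ^r_{θ θ} = -r
Γ^θ_{r θ} = 1/r
Ricci tensor (R_{ij} = R^k_{ikj}): R_{rr} = 0, R_{rθ} = 0, R_{θθ} = 0
Inverse metric: g^{rr} = 1, g^{θθ} = 1/r^2
R = g^{ij} R_{ij} = (1)(0) + (1/r^2)(0) = 0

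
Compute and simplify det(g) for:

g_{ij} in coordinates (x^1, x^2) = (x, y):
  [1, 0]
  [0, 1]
For a 2×2 metric: det(g) = g_{11}·g_{22} - g_{12}·g_{21}
= (1)·(1) - (0)·(0)
= 1 - 0
det(g) = 1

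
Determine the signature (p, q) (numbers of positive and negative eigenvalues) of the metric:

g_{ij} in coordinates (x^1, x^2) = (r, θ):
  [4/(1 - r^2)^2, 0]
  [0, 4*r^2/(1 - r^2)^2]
The metric is diagonal, so its eigenvalues are the diagonal entries: 4/(1 - r^2)^2, 4*r^2/(1 - r^2)^2 (at a generic point, where coordinate-dependent entries are positive).
2 positive, 0 negative.
(2, 0) - Riemannian (positive definite)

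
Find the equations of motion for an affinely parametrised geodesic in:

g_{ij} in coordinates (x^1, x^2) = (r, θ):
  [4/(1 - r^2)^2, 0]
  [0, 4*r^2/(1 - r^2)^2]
Geodesic equation: d^2x^k/dλ^2 + Γ^k_{ij} (dx^i/dλ)(dx^j/dλ) = 0.
Non-zero Christoffel symbols:
Γ^r_{r r} = 2*r/(1 - r^2)
Γ^r_{θ θ} = (r^3 + r)/(r^2 - 1)
Γ^θ_{r θ} = (-r^2 - 1)/(r^3 - r)
Substituting (the symmetric pair Γ^k_{ij}, Γ^k_{ji} combines into a factor 2):
d^2r/dλ^2 + (2*r/(1 - r^2)) (dr/dλ)^2 + ((r^3 + r)/(r^2 - 1)) (dθ/dλ)^2 = 0
d^2θ/dλ^2 + ((-2*r^2 - 2)/(r^3 - r)) (dr/dλ)(dθ/dλ) = 0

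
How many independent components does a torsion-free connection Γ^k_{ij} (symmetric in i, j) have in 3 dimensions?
Γ^k_{ij} has n choices for the upper index and n(n+1)/2 independent symmetric lower index pairs.
Total = 3 × 3×4/2 = 3 × 6 = 18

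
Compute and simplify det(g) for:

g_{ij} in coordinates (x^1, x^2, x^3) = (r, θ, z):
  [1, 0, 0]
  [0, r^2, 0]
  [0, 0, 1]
Diagonal metric: det(g) = g_{11}·g_{22}·g_{33}
= (1)·(r^2)·(1)
det(g) = r^2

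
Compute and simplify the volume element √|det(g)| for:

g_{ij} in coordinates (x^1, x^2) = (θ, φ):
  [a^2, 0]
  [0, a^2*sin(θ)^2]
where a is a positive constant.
det(g) = a^4*sin(θ)^2
√|det(g)| = a^2*sin(θ) (taking 0 < θ < π so that |sin(θ)| = sin(θ))
Volume element: dV = a^2*sin(θ) dθ dφ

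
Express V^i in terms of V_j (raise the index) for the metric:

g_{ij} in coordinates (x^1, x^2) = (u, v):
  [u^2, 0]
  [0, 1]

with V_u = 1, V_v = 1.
Inverse metric (diagonal): g^{uu} = 1/u^2, g^{vv} = 1
V^i = g^{ij} V_j:
V^u = (1/u^2)(1) + (0)(1) = 1/u^2
V^v = (0)(1) + (1)(1) = 1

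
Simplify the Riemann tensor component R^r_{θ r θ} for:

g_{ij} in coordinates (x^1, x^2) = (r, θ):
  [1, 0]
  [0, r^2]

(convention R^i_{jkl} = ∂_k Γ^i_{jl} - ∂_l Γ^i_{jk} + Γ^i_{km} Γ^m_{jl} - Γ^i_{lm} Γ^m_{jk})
Non-zero Christoffel symbols (Γ^k_{ij} = Γ^k_{ji}):
Γ^r_{θ θ} = -r
Γ^θ_{r θ} = 1/r
R^r_{θ r θ} = ∂_r Γ^r_{θ θ} - ∂_θ Γ^r_{θ r} + Γ^r_{r m} Γ^m_{θ θ} - Γ^r_{θ m} Γ^m_{θ r}
  = (-1) - (0) + (0) - (-1) = 0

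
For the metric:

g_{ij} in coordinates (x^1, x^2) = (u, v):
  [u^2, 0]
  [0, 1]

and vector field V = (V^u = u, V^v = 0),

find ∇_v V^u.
Non-zero Christoffel symbols:
Γ^u_{u u} = 1/u
∇_v V^u = ∂_v V^u + Γ^u_{v j} V^j
  = (0) + (0)(u) + (0)(0)
  = 0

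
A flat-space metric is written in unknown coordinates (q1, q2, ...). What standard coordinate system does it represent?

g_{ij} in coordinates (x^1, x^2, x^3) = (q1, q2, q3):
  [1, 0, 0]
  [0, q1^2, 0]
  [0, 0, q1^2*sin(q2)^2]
The line element ds^2 = dq1^2 + q1^2 dq2^2 + q1^2 sin(q2)^2 dq3^2 is dr^2 + r^2 dθ^2 + r^2 sin(θ)^2 dφ^2 with q1 = r, q2 = θ, q3 = φ.
spherical coordinates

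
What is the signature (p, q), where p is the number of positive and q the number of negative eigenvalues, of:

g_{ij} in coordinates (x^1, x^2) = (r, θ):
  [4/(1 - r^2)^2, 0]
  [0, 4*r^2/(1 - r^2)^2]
The metric is diagonal, so its eigenvalues are the diagonal entries: 4/(1 - r^2)^2, 4*r^2/(1 - r^2)^2 (at a generic point, where coordinate-dependent entries are positive).
2 positive, 0 negative.
(2, 0) - Riemannian (positive definite)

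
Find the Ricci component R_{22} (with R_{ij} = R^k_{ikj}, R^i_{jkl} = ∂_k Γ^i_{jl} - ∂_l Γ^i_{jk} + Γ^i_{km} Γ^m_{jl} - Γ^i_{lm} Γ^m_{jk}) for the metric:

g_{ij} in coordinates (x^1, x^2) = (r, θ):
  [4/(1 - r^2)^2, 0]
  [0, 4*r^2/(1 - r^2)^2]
Non-zero Christoffel symbols (Γ^k_{ij} = Γ^k_{ji}):
Γ^r_{r r} = 2*r/(1 - r^2)
Γ^r_{θ θ} = (r^3 + r)/(r^2 - 1)
Γ^θ_{r θ} = (-r^2 - 1)/(r^3 - r)
R^r_{θ r θ} = ∂_r Γ^r_{θ θ} - ∂_θ Γ^r_{θ r} + Γ^r_{r m} Γ^m_{θ θ} - Γ^r_{θ m} Γ^m_{θ r}
  = ((r^4 - 4*r^2 - 1)/(r^2 - 1)^2) - (0) + (-2*r^2*(r^2 + 1)/(r^2 - 1)^2) - (-(r^2 + 1)^2/(r^2 - 1)^2) = -4*r^2/(r^2 - 1)^2
R^θ_{θ θ θ} = 0 (a repeated index in an antisymmetric pair)
R_{θθ} = R^r_{θ r θ} + R^θ_{θ θ θ} = (-4*r^2/(r^2 - 1)^2) + (0) = -4*r^2/(r^2 - 1)^2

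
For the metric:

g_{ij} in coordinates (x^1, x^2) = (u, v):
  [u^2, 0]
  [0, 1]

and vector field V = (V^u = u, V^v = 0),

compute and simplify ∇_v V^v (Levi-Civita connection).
Non-zero Christoffel symbols:
Γ^u_{u u} = 1/u
∇_v V^v = ∂_v V^v + Γ^v_{v j} V^j
  = (0) + (0)(u) + (0)(0)
  = 0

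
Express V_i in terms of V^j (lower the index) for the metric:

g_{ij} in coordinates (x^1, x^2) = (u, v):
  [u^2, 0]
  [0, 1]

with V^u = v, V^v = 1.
V_i = g_{ij} V^j:
V_u = (u^2)(v) + (0)(1) = u^2*v
V_v = (0)(v) + (1)(1) = 1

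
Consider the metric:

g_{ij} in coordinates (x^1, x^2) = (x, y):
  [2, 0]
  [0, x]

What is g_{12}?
With x^1 = x, x^2 = y, g_{12} = g_{xy} is the row-1, column-2 entry of the matrix.
g_{12} = 0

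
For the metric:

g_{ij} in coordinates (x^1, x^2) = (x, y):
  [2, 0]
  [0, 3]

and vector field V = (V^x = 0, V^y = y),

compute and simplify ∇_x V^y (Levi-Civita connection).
All Christoffel symbols are zero.
∇_x V^y = ∂_x V^y + Γ^y_{x j} V^j
  = (0) + (0)(0) + (0)(y)
  = 0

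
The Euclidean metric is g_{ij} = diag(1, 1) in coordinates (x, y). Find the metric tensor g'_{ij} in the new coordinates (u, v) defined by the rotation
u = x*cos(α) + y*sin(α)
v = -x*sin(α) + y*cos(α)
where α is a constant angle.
Invert the transformation: x = u*cos(α) - v*sin(α), y = u*sin(α) + v*cos(α)
g'_{ij} = (∂x^k/∂x'^i)(∂x^l/∂x'^j) g_{kl}; with g_{kl} = δ_{kl} this is Σ_k (∂x^k/∂x'^i)(∂x^k/∂x'^j).
Jacobian: ∂x/∂u = cos(α), ∂x/∂v = -sin(α), ∂y/∂u = sin(α), ∂y/∂v = cos(α)
g'_{uu} = (cos(α))(cos(α)) + (sin(α))(sin(α)) = 1
g'_{uv} = (cos(α))(-sin(α)) + (sin(α))(cos(α)) = 0
g'_{vv} = (-sin(α))(-sin(α)) + (cos(α))(cos(α)) = 1
g'_{ij} = diag(1, 1)
The Euclidean metric is invariant under rotations.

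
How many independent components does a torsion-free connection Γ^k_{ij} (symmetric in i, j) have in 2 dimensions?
Γ^k_{ij} has n choices for the upper index and n(n+1)/2 independent symmetric lower index pairs.
Total = 2 × 2×3/2 = 2 × 3 = 6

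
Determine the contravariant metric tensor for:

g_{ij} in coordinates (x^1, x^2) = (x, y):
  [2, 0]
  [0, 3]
The metric is diagonal, so g^{ij} is diagonal with entries 1/g_{ii}: diag(1/2, 1/3).
g^{ij}:
  [1/2, 0]
  [0, 1/3]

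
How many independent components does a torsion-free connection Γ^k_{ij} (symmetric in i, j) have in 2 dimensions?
Γ^k_{ij} has n choices for the upper index and n(n+1)/2 independent symmetric lower index pairs.
Total = 2 × 2×3/2 = 2 × 3 = 6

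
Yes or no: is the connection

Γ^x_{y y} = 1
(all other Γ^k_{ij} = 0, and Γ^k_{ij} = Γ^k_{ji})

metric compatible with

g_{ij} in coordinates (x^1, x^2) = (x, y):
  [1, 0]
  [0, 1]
Using ∇_k g_{ij} = ∂_k g_{ij} - Γ^m_{ki} g_{mj} - Γ^m_{kj} g_{im}:
∇_y g_{xy} = (0) - (0) - (1) = -1 ≠ 0
So the connection is not metric compatible (it is not the Levi-Civita connection).
No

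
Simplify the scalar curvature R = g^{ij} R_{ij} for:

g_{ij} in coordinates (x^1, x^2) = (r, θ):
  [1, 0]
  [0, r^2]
Non-zero Christoffel symbols (Γ^k_{ij} = Γ^k_{ji}):
Γ^r_{θ θ} = -r
Γ^θ_{r θ} = 1/r
Ricci tensor (R_{ij} = R^k_{ikj}): R_{rr} = 0, R_{rθ} = 0, R_{θθ} = 0
Inverse metric: g^{rr} = 1, g^{θθ} = 1/r^2
R = g^{ij} R_{ij} = (1)(0) + (1/r^2)(0) = 0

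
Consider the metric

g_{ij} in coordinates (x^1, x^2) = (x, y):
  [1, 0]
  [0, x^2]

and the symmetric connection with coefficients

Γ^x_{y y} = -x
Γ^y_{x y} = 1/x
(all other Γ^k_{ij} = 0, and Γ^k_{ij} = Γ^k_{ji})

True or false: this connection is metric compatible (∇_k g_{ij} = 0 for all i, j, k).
Using ∇_k g_{ij} = ∂_k g_{ij} - Γ^m_{ki} g_{mj} - Γ^m_{kj} g_{im}:
e.g. ∇_x g_{yy} = (2*x) - (x) - (x) = 0
Every component ∇_k g_{ij} vanishes: the connection is metric compatible.
True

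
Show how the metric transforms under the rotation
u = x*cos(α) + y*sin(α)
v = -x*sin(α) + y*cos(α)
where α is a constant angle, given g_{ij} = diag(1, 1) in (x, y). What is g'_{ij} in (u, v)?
Invert the transformation: x = u*cos(α) - v*sin(α), y = u*sin(α) + v*cos(α)
g'_{ij} = (∂x^k/∂x'^i)(∂x^l/∂x'^j) g_{kl}; with g_{kl} = δ_{kl} this is Σ_k (∂x^k/∂x'^i)(∂x^k/∂x'^j).
Jacobian: ∂x/∂u = cos(α), ∂x/∂v = -sin(α), ∂y/∂u = sin(α), ∂y/∂v = cos(α)
g'_{uu} = (cos(α))(cos(α)) + (sin(α))(sin(α)) = 1
g'_{uv} = (cos(α))(-sin(α)) + (sin(α))(cos(α)) = 0
g'_{vv} = (-sin(α))(-sin(α)) + (cos(α))(cos(α)) = 1
g'_{ij} = diag(1, 1)
The Euclidean metric is invariant under rotations.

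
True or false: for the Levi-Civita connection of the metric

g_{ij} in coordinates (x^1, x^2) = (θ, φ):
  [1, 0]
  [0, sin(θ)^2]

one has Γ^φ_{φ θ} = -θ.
Γ^φ_{φ θ} = (1/2) g^{φφ} (∂_φ g_{φθ} + ∂_θ g_{φφ} - ∂_φ g_{φθ}) = (1/2)(1/sin(θ)^2)((0) + (sin(2*θ)) - (0)) = 1/tan(θ)
This differs from the proposed value -θ.
False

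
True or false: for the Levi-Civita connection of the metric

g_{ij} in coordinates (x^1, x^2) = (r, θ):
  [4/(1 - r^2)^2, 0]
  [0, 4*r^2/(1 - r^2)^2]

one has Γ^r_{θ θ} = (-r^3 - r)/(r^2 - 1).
Γ^r_{θ θ} = (1/2) g^{rr} (∂_θ g_{rθ} + ∂_θ g_{rθ} - ∂_r g_{θθ}) = (1/2)((1 - r^2)^2/4)((0) + (0) - (-8*(r^3 + r)/(r^2 - 1)^3)) = (r^3 + r)/(r^2 - 1)
This differs from the proposed value (-r^3 - r)/(r^2 - 1).
False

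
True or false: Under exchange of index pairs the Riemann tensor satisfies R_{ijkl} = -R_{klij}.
The pair-exchange symmetry has a plus sign: R_{ijkl} = +R_{klij}.
False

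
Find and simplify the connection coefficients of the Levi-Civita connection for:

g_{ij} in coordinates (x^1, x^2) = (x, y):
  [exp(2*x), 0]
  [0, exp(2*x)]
Using Γ^k_{ij} = (1/2) g^{km} (∂_i g_{mj} + ∂_j g_{mi} - ∂_m g_{ij}); the metric is diagonal, so only the m = k term contributes.
Non-zero symbols (using the symmetry Γ^k_{ij} = Γ^k_{ji}):
Γ^x_{x x} = (1/2) g^{xx} (∂_x g_{xx} + ∂_x g_{xx} - ∂_x g_{xx}) = (1/2)(exp(-2*x))((2*exp(2*x)) + (2*exp(2*x)) - (2*exp(2*x))) = 1
Γ^x_{y y} = (1/2) g^{xx} (∂_y g_{xy} + ∂_y g_{xy} - ∂_x g_{yy}) = (1/2)(exp(-2*x))((0) + (0) - (2*exp(2*x))) = -1
Γ^y_{x y} = (1/2) g^{yy} (∂_x g_{yy} + ∂_y g_{yx} - ∂_y g_{xy}) = (1/2)(exp(-2*x))((2*exp(2*x)) + (0) - (0)) = 1
All other Christoffel symbols are zero.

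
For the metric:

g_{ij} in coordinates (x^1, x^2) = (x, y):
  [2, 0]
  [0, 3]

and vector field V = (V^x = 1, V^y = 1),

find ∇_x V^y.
All Christoffel symbols are zero.
∇_x V^y = ∂_x V^y + Γ^y_{x j} V^j
  = (0) + (0)(1) + (0)(1)
  = 0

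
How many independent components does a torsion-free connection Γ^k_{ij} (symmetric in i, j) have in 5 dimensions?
Γ^k_{ij} has n choices for the upper index and n(n+1)/2 independent symmetric lower index pairs.
Total = 5 × 5×6/2 = 5 × 15 = 75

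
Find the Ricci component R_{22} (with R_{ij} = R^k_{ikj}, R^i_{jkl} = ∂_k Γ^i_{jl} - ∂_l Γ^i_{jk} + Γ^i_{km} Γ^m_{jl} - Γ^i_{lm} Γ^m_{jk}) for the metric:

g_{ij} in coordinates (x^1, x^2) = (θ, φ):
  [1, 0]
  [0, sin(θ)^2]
Non-zero Christoffel symbols (Γ^k_{ij} = Γ^k_{ji}):
Γ^θ_{φ φ} = -sin(2*θ)/2
Γ^φ_{θ φ} = 1/tan(θ)
R^θ_{φ θ φ} = ∂_θ Γ^θ_{φ φ} - ∂_φ Γ^θ_{φ θ} + Γ^θ_{θ m} Γ^m_{φ φ} - Γ^θ_{φ m} Γ^m_{φ θ}
  = (-cos(2*θ)) - (0) + (0) - (-cos(θ)^2) = sin(θ)^2
R^φ_{φ φ φ} = 0 (a repeated index in an antisymmetric pair)
R_{φφ} = R^θ_{φ θ φ} + R^φ_{φ φ φ} = (sin(θ)^2) + (0) = sin(θ)^2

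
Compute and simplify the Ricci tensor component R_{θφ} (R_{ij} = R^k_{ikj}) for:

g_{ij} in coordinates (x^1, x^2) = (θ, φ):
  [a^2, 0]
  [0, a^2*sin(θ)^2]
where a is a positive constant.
Non-zero Christoffel symbols (Γ^k_{ij} = Γ^k_{ji}):
Γ^θ_{φ φ} = -sin(2*θ)/2
Γ^φ_{θ φ} = 1/tan(θ)
R^θ_{θ θ φ} = 0 (a repeated index in an antisymmetric pair)
R^φ_{θ φ φ} = 0 (a repeated index in an antisymmetric pair)
R_{θφ} = R^θ_{θ θ φ} + R^φ_{θ φ φ} = (0) + (0) = 0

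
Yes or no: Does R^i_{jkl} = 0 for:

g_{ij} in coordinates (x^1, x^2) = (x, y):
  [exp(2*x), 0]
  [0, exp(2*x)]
Non-zero Christoffel symbols:
Γ^x_{x x} = 1
Γ^x_{y y} = -1
Γ^y_{x y} = 1
Ricci tensor: R_{xx} = 0, R_{xy} = 0, R_{yy} = 0
All R_{ij} vanish; in 2 dimensions the Riemann tensor is fully determined by the Ricci tensor, so R^i_{jkl} = 0: the metric is flat (curvilinear coordinates on flat space).
Yes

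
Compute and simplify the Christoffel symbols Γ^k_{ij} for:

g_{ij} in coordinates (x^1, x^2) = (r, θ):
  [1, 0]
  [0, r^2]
Using Γ^k_{ij} = (1/2) g^{km} (∂_i g_{mj} + ∂_j g_{mi} - ∂_m g_{ij}); the metric is diagonal, so only the m = k term contributes.
Non-zero symbols (using the symmetry Γ^k_{ij} = Γ^k_{ji}):
Γ^r_{θ θ} = (1/2) g^{rr} (∂_θ g_{rθ} + ∂_θ g_{rθ} - ∂_r g_{θθ}) = (1/2)(1)((0) + (0) - (2*r)) = -r
Γ^θ_{r θ} = (1/2) g^{θθ} (∂_r g_{θθ} + ∂_θ g_{θr} - ∂_θ g_{rθ}) = (1/2)(1/r^2)((2*r) + (0) - (0)) = 1/r
All other Christoffel symbols are zero.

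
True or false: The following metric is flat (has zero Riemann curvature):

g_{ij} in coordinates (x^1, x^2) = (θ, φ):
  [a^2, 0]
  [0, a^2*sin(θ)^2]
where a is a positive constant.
Non-zero Christoffel symbols:
Γ^θ_{φ φ} = -sin(2*θ)/2
Γ^φ_{θ φ} = 1/tan(θ)
Ricci tensor: R_{θθ} = 1, R_{θφ} = 0, R_{φφ} = sin(θ)^2
The Ricci tensor is non-zero, so the Riemann tensor is non-zero: not flat.
False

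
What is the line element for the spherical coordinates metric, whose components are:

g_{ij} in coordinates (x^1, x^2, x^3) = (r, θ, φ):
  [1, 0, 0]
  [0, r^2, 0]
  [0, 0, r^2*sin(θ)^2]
ds^2 = g_{ij} dx^i dx^j; only the non-zero components contribute.
ds^2 = dr^2 + r^2 dθ^2 + r^2*sin(θ)^2 dφ^2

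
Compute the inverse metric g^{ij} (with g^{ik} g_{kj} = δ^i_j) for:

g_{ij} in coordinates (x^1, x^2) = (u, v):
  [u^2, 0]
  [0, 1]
The metric is diagonal, so g^{ij} is diagonal with entries 1/g_{ii}: diag(1/(u^2), 1).
g^{ij}:
  [1/u^2, 0]
  [0, 1]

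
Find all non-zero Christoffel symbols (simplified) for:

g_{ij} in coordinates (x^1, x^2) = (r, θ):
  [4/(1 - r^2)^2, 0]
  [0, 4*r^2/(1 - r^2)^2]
Using Γ^k_{ij} = (1/2) g^{km} (∂_i g_{mj} + ∂_j g_{mi} - ∂_m g_{ij}); the metric is diagonal, so only the m = k term contributes.
Non-zero symbols (using the symmetry Γ^k_{ij} = Γ^k_{ji}):
Γ^r_{r r} = (1/2) g^{rr} (∂_r g_{rr} + ∂_r g_{rr} - ∂_r g_{rr}) = (1/2)((1 - r^2)^2/4)((16*r/(1 - r^2)^3) + (16*r/(1 - r^2)^3) - (16*r/(1 - r^2)^3)) = 2*r/(1 - r^2)
Γ^r_{θ θ} = (1/2) g^{rr} (∂_θ g_{rθ} + ∂_θ g_{rθ} - ∂_r g_{θθ}) = (1/2)((1 - r^2)^2/4)((0) + (0) - (-8*(r^3 + r)/(r^2 - 1)^3)) = (r^3 + r)/(r^2 - 1)
Γ^θ_{r θ} = (1/2) g^{θθ} (∂_r g_{θθ} + ∂_θ g_{θr} - ∂_θ g_{rθ}) = (1/2)((1 - r^2)^2/(4*r^2))((-8*(r^3 + r)/(r^2 - 1)^3) + (0) - (0)) = (-r^2 - 1)/(r^3 - r)
All other Christoffel symbols are zero.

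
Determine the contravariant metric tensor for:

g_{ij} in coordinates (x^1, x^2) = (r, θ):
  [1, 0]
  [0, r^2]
The metric is diagonal, so g^{ij} is diagonal with entries 1/g_{ii}: diag(1, 1/(r^2)).
g^{ij}:
  [1, 0]
  [0, 1/r^2]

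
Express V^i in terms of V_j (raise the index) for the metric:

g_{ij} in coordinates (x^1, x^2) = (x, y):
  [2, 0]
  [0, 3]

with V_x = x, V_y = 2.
Inverse metric (diagonal): g^{xx} = 1/2, g^{yy} = 1/3
V^i = g^{ij} V_j:
V^x = (1/2)(x) + (0)(2) = x/2
V^y = (0)(x) + (1/3)(2) = 2/3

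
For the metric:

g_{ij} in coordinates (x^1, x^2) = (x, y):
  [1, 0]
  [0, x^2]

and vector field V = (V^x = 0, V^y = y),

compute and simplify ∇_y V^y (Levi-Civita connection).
Non-zero Christoffel symbols:
Γ^x_{y y} = -x
Γ^y_{x y} = 1/x
∇_y V^y = ∂_y V^y + Γ^y_{y j} V^j
  = (1) + (1/x)(0) + (0)(y)
  = 1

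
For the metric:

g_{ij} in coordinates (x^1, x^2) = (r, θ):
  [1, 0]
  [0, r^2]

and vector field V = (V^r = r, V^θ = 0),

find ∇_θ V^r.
Non-zero Christoffel symbols:
Γ^r_{θ θ} = -r
Γ^θ_{r θ} = 1/r
∇_θ V^r = ∂_θ V^r + Γ^r_{θ j} V^j
  = (0) + (0)(r) + (-r)(0)
  = 0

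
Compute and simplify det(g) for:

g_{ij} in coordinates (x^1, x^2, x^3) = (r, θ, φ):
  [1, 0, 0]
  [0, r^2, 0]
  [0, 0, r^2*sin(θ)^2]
Diagonal metric: det(g) = g_{11}·g_{22}·g_{33}
= (1)·(r^2)·(r^2*sin(θ)^2)
det(g) = r^4*sin(θ)^2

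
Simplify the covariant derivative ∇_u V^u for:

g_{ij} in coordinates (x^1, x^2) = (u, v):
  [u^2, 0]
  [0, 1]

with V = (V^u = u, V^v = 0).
Non-zero Christoffel symbols:
Γ^u_{u u} = 1/u
∇_u V^u = ∂_u V^u + Γ^u_{u j} V^j
  = (1) + (1/u)(u) + (0)(0)
  = 2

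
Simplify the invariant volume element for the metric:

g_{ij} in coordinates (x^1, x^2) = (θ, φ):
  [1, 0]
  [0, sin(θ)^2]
det(g) = sin(θ)^2
√|det(g)| = sin(θ) (taking 0 < θ < π so that |sin(θ)| = sin(θ))
Volume element: dV = sin(θ) dθ dφ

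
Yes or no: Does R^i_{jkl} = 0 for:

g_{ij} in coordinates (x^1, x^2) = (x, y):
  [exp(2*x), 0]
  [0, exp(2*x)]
Non-zero Christoffel symbols:
Γ^x_{x x} = 1
Γ^x_{y y} = -1
Γ^y_{x y} = 1
Ricci tensor: R_{xx} = 0, R_{xy} = 0, R_{yy} = 0
All R_{ij} vanish; in 2 dimensions the Riemann tensor is fully determined by the Ricci tensor, so R^i_{jkl} = 0: the metric is flat (curvilinear coordinates on flat space).
Yes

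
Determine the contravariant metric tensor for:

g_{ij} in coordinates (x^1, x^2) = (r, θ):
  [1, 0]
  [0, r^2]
The metric is diagonal, so g^{ij} is diagonal with entries 1/g_{ii}: diag(1, 1/(r^2)).
g^{ij}:
  [1, 0]
  [0, 1/r^2]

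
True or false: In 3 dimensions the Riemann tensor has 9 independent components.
n^2(n^2-1)/12 = 9·8/12 = 6 independent components for n = 3.
False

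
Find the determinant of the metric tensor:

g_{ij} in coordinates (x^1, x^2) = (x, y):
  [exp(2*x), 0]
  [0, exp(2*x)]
For a 2×2 metric: det(g) = g_{11}·g_{22} - g_{12}·g_{21}
= (exp(2*x))·(exp(2*x)) - (0)·(0)
= exp(4*x) - 0
det(g) = exp(4*x)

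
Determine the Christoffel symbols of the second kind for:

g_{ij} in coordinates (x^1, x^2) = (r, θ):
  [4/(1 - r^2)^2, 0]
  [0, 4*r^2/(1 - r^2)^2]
Using Γ^k_{ij} = (1/2) g^{km} (∂_i g_{mj} + ∂_j g_{mi} - ∂_m g_{ij}); the metric is diagonal, so only the m = k term contributes.
Non-zero symbols (using the symmetry Γ^k_{ij} = Γ^k_{ji}):
Γ^r_{r r} = (1/2) g^{rr} (∂_r g_{rr} + ∂_r g_{rr} - ∂_r g_{rr}) = (1/2)((1 - r^2)^2/4)((16*r/(1 - r^2)^3) + (16*r/(1 - r^2)^3) - (16*r/(1 - r^2)^3)) = 2*r/(1 - r^2)
Γ^r_{θ θ} = (1/2) g^{rr} (∂_θ g_{rθ} + ∂_θ g_{rθ} - ∂_r g_{θθ}) = (1/2)((1 - r^2)^2/4)((0) + (0) - (-8*(r^3 + r)/(r^2 - 1)^3)) = (r^3 + r)/(r^2 - 1)
Γ^θ_{r θ} = (1/2) g^{θθ} (∂_r g_{θθ} + ∂_θ g_{θr} - ∂_θ g_{rθ}) = (1/2)((1 - r^2)^2/(4*r^2))((-8*(r^3 + r)/(r^2 - 1)^3) + (0) - (0)) = (-r^2 - 1)/(r^3 - r)
All other Christoffel symbols are zero.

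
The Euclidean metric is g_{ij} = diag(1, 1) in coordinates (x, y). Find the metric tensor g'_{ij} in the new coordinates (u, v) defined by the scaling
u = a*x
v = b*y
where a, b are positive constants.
Invert the transformation: x = u/a, y = v/b
g'_{ij} = (∂x^k/∂x'^i)(∂x^l/∂x'^j) g_{kl}; with g_{kl} = δ_{kl} this is Σ_k (∂x^k/∂x'^i)(∂x^k/∂x'^j).
Jacobian: ∂x/∂u = 1/a, ∂x/∂v = 0, ∂y/∂u = 0, ∂y/∂v = 1/b
g'_{uu} = (1/a)(1/a) + (0)(0) = 1/a^2
g'_{uv} = (1/a)(0) + (0)(1/b) = 0
g'_{vv} = (0)(0) + (1/b)(1/b) = 1/b^2
g'_{ij} = diag(1/a^2, 1/b^2)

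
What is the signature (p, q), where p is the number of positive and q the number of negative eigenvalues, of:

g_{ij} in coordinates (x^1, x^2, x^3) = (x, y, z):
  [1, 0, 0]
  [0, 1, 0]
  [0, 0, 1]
The metric is diagonal, so its eigenvalues are the diagonal entries: 1, 1, 1 (at a generic point, where coordinate-dependent entries are positive).
3 positive, 0 negative.
(3, 0) - Riemannian (positive definite)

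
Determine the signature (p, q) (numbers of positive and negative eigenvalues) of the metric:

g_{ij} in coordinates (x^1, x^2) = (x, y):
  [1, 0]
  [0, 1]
The metric is diagonal, so its eigenvalues are the diagonal entries: 1, 1 (at a generic point, where coordinate-dependent entries are positive).
2 positive, 0 negative.
(2, 0) - Riemannian (positive definite)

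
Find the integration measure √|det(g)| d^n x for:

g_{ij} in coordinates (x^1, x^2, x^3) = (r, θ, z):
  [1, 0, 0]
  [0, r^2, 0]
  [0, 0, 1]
det(g) = r^2
√|det(g)| = r
Volume element: dV = r dr dθ dz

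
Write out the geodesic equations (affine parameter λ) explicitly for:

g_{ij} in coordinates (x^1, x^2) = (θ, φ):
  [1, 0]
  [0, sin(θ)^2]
Geodesic equation: d^2x^k/dλ^2 + Γ^k_{ij} (dx^i/dλ)(dx^j/dλ) = 0.
Non-zero Christoffel symbols:
Γ^θ_{φ φ} = -sin(2*θ)/2
Γ^φ_{θ φ} = 1/tan(θ)
Substituting (the symmetric pair Γ^k_{ij}, Γ^k_{ji} combines into a factor 2):
d^2θ/dλ^2 - (sin(2*θ)/2) (dφ/dλ)^2 = 0
d^2φ/dλ^2 + (2/tan(θ)) (dθ/dλ)(dφ/dλ) = 0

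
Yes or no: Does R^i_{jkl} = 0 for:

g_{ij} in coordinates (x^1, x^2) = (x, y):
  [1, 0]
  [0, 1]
All metric components are constant, so every Christoffel symbol vanishes and R^i_{jkl} = 0.
Yes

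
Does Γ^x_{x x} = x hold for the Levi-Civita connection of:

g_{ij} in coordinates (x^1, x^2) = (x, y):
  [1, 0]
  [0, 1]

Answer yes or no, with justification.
Γ^x_{x x} = (1/2) g^{xx} (∂_x g_{xx} + ∂_x g_{xx} - ∂_x g_{xx}) = (1/2)(1)((0) + (0) - (0)) = 0
This differs from the proposed value x.
No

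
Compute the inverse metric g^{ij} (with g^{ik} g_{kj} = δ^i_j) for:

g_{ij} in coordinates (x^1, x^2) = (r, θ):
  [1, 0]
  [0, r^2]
The metric is diagonal, so g^{ij} is diagonal with entries 1/g_{ii}: diag(1, 1/(r^2)).
g^{ij}:
  [1, 0]
  [0, 1/r^2]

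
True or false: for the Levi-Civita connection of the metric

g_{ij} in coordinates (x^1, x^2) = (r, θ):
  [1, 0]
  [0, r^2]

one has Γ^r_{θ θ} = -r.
Γ^r_{θ θ} = (1/2) g^{rr} (∂_θ g_{rθ} + ∂_θ g_{rθ} - ∂_r g_{θθ}) = (1/2)(1)((0) + (0) - (2*r)) = -r
This equals the proposed value -r.
True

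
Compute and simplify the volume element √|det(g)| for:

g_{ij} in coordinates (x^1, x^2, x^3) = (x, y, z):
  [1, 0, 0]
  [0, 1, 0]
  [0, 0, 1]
det(g) = 1
√|det(g)| = 1
Volume element: dV = 1 dx dy dz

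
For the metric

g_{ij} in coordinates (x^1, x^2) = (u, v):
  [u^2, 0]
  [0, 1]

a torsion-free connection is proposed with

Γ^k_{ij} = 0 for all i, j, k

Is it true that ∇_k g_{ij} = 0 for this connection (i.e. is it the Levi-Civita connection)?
Using ∇_k g_{ij} = ∂_k g_{ij} - Γ^m_{ki} g_{mj} - Γ^m_{kj} g_{im}:
∇_u g_{uu} = (2*u) - (0) - (0) = 2*u ≠ 0
So the connection is not metric compatible (it is not the Levi-Civita connection).
No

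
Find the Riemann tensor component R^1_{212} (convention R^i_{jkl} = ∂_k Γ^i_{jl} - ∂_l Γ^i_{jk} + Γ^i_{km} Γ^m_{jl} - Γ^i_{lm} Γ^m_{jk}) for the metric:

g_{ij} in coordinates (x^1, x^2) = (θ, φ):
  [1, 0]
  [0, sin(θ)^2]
Non-zero Christoffel symbols (Γ^k_{ij} = Γ^k_{ji}):
Γ^θ_{φ φ} = -sin(2*θ)/2
Γ^φ_{θ φ} = 1/tan(θ)
R^θ_{φ θ φ} = ∂_θ Γ^θ_{φ φ} - ∂_φ Γ^θ_{φ θ} + Γ^θ_{θ m} Γ^m_{φ φ} - Γ^θ_{φ m} Γ^m_{φ θ}
  = (-cos(2*θ)) - (0) + (0) - (-cos(θ)^2) = sin(θ)^2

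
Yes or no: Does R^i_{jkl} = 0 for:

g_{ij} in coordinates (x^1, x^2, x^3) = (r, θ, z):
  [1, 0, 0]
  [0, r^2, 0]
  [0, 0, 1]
Non-zero Christoffel symbols:
Γ^r_{θ θ} = -r
Γ^θ_{r θ} = 1/r
Ricci tensor: R_{rr} = 0, R_{rθ} = 0, R_{rz} = 0, R_{θθ} = 0, R_{θz} = 0, R_{zz} = 0
All R_{ij} vanish; in 3 dimensions the Riemann tensor is fully determined by the Ricci tensor, so R^i_{jkl} = 0: the metric is flat (curvilinear coordinates on flat space).
Yes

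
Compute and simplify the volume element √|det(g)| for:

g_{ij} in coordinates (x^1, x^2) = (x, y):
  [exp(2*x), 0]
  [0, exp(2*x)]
det(g) = exp(4*x)
√|det(g)| = exp(2*x)
Volume element: dV = exp(2*x) dx dy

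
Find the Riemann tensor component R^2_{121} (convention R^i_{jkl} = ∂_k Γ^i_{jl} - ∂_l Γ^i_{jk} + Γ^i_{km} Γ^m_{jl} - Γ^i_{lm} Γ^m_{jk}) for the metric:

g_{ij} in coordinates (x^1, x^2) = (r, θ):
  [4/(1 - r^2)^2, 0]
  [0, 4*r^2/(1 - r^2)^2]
Non-zero Christoffel symbols (Γ^k_{ij} = Γ^k_{ji}):
Γ^r_{r r} = 2*r/(1 - r^2)
Γ^r_{θ θ} = (r^3 + r)/(r^2 - 1)
Γ^θ_{r θ} = (-r^2 - 1)/(r^3 - r)
R^θ_{r θ r} = ∂_θ Γ^θ_{r r} - ∂_r Γ^θ_{r θ} + Γ^θ_{θ m} Γ^m_{r r} - Γ^θ_{r m} Γ^m_{r θ}
  = (0) - ((r^4 + 4*r^2 - 1)/(r^3 - r)^2) + (2*(r^2 + 1)/(r^2 - 1)^2) - ((r^2 + 1)^2/(r^3 - r)^2) = -4/(r^2 - 1)^2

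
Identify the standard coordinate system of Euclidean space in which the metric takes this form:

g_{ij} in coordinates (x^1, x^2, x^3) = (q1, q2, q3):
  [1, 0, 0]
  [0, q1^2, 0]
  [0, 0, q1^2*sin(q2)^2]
The line element ds^2 = dq1^2 + q1^2 dq2^2 + q1^2 sin(q2)^2 dq3^2 is dr^2 + r^2 dθ^2 + r^2 sin(θ)^2 dφ^2 with q1 = r, q2 = θ, q3 = φ.
spherical coordinates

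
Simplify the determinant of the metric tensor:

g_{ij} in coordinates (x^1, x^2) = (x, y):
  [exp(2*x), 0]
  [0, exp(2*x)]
For a 2×2 metric: det(g) = g_{11}·g_{22} - g_{12}·g_{21}
= (exp(2*x))·(exp(2*x)) - (0)·(0)
= exp(4*x) - 0
det(g) = exp(4*x)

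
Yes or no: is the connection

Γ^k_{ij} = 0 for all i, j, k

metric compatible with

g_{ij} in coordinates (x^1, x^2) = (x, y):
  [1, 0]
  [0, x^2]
Using ∇_k g_{ij} = ∂_k g_{ij} - Γ^m_{ki} g_{mj} - Γ^m_{kj} g_{im}:
∇_x g_{yy} = (2*x) - (0) - (0) = 2*x ≠ 0
So the connection is not metric compatible (it is not the Levi-Civita connection).
No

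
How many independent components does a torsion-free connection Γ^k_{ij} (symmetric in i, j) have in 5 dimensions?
Γ^k_{ij} has n choices for the upper index and n(n+1)/2 independent symmetric lower index pairs.
Total = 5 × 5×6/2 = 5 × 15 = 75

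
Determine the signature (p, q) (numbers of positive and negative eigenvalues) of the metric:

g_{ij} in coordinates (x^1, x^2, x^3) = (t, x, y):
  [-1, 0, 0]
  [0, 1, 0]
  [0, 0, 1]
The metric is diagonal, so its eigenvalues are the diagonal entries: -1, 1, 1 (at a generic point, where coordinate-dependent entries are positive).
2 positive, 1 negative.
(2, 1) - Lorentzian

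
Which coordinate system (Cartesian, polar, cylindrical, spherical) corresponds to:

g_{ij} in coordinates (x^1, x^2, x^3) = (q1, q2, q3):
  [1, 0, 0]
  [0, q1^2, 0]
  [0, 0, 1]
The line element ds^2 = dq1^2 + q1^2 dq2^2 + dq3^2 is dr^2 + r^2 dθ^2 + dz^2 with q1 = r, q2 = θ, q3 = z.
cylindrical coordinates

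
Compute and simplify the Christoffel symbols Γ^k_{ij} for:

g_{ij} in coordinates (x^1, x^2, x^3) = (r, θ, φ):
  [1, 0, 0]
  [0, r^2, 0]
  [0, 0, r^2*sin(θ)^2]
Using Γ^k_{ij} = (1/2) g^{km} (∂_i g_{mj} + ∂_j g_{mi} - ∂_m g_{ij}); the metric is diagonal, so only the m = k term contributes.
Non-zero symbols (using the symmetry Γ^k_{ij} = Γ^k_{ji}):
Γ^r_{θ θ} = (1/2) g^{rr} (∂_θ g_{rθ} + ∂_θ g_{rθ} - ∂_r g_{θθ}) = (1/2)(1)((0) + (0) - (2*r)) = -r
Γ^r_{φ φ} = (1/2) g^{rr} (∂_φ g_{rφ} + ∂_φ g_{rφ} - ∂_r g_{φφ}) = (1/2)(1)((0) + (0) - (2*r*sin(θ)^2)) = -r*sin(θ)^2
Γ^θ_{r θ} = (1/2) g^{θθ} (∂_r g_{θθ} + ∂_θ g_{θr} - ∂_θ g_{rθ}) = (1/2)(1/r^2)((2*r) + (0) - (0)) = 1/r
Γ^θ_{φ φ} = (1/2) g^{θθ} (∂_φ g_{θφ} + ∂_φ g_{θφ} - ∂_θ g_{φφ}) = (1/2)(1/r^2)((0) + (0) - (r^2*sin(2*θ))) = -sin(2*θ)/2
Γ^φ_{r φ} = (1/2) g^{φφ} (∂_r g_{φφ} + ∂_φ g_{φr} - ∂_φ g_{rφ}) = (1/2)(1/(r^2*sin(θ)^2))((2*r*sin(θ)^2) + (0) - (0)) = 1/r
Γ^φ_{θ φ} = (1/2) g^{φφ} (∂_θ g_{φφ} + ∂_φ g_{φθ} - ∂_φ g_{θφ}) = (1/2)(1/(r^2*sin(θ)^2))((r^2*sin(2*θ)) + (0) - (0)) = 1/tan(θ)
All other Christoffel symbols are zero.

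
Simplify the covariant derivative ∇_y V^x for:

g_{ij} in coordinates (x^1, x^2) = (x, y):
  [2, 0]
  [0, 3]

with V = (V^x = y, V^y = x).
All Christoffel symbols are zero.
∇_y V^x = ∂_y V^x + Γ^x_{y j} V^j
  = (1) + (0)(y) + (0)(x)
  = 1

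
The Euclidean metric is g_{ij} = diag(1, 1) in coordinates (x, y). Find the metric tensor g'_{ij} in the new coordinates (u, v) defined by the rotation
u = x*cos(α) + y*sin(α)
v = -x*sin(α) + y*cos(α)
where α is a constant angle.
Invert the transformation: x = u*cos(α) - v*sin(α), y = u*sin(α) + v*cos(α)
g'_{ij} = (∂x^k/∂x'^i)(∂x^l/∂x'^j) g_{kl}; with g_{kl} = δ_{kl} this is Σ_k (∂x^k/∂x'^i)(∂x^k/∂x'^j).
Jacobian: ∂x/∂u = cos(α), ∂x/∂v = -sin(α), ∂y/∂u = sin(α), ∂y/∂v = cos(α)
g'_{uu} = (cos(α))(cos(α)) + (sin(α))(sin(α)) = 1
g'_{uv} = (cos(α))(-sin(α)) + (sin(α))(cos(α)) = 0
g'_{vv} = (-sin(α))(-sin(α)) + (cos(α))(cos(α)) = 1
g'_{ij} = diag(1, 1)
The Euclidean metric is invariant under rotations.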